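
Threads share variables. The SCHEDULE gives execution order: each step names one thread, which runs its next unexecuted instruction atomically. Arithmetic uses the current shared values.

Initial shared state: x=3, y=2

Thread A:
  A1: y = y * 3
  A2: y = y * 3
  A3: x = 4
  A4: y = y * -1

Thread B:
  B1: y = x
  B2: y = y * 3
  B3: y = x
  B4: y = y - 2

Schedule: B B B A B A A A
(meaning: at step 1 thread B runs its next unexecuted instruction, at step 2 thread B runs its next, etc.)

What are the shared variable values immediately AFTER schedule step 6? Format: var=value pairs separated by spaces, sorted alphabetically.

Answer: x=3 y=21

Derivation:
Step 1: thread B executes B1 (y = x). Shared: x=3 y=3. PCs: A@0 B@1
Step 2: thread B executes B2 (y = y * 3). Shared: x=3 y=9. PCs: A@0 B@2
Step 3: thread B executes B3 (y = x). Shared: x=3 y=3. PCs: A@0 B@3
Step 4: thread A executes A1 (y = y * 3). Shared: x=3 y=9. PCs: A@1 B@3
Step 5: thread B executes B4 (y = y - 2). Shared: x=3 y=7. PCs: A@1 B@4
Step 6: thread A executes A2 (y = y * 3). Shared: x=3 y=21. PCs: A@2 B@4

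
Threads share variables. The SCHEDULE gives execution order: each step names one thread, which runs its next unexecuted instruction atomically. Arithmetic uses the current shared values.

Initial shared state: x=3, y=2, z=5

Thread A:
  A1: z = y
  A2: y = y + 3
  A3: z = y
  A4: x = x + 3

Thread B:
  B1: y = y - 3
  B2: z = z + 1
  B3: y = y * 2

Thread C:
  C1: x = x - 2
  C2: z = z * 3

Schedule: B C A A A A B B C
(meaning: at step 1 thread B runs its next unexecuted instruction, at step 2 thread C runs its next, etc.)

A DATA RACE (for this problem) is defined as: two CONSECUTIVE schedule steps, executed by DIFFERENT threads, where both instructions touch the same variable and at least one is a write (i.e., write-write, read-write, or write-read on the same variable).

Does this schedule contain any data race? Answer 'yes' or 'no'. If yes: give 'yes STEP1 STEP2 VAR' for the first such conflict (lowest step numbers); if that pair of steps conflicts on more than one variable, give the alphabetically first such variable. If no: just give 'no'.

Steps 1,2: B(r=y,w=y) vs C(r=x,w=x). No conflict.
Steps 2,3: C(r=x,w=x) vs A(r=y,w=z). No conflict.
Steps 3,4: same thread (A). No race.
Steps 4,5: same thread (A). No race.
Steps 5,6: same thread (A). No race.
Steps 6,7: A(r=x,w=x) vs B(r=z,w=z). No conflict.
Steps 7,8: same thread (B). No race.
Steps 8,9: B(r=y,w=y) vs C(r=z,w=z). No conflict.

Answer: no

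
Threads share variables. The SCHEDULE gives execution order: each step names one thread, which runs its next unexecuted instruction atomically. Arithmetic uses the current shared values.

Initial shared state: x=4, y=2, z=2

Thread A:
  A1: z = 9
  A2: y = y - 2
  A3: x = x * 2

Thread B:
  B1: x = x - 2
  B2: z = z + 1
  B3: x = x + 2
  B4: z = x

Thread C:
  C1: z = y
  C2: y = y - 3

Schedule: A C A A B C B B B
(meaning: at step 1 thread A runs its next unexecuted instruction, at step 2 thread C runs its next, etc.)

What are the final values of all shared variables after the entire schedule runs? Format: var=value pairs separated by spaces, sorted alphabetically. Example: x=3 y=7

Answer: x=8 y=-3 z=8

Derivation:
Step 1: thread A executes A1 (z = 9). Shared: x=4 y=2 z=9. PCs: A@1 B@0 C@0
Step 2: thread C executes C1 (z = y). Shared: x=4 y=2 z=2. PCs: A@1 B@0 C@1
Step 3: thread A executes A2 (y = y - 2). Shared: x=4 y=0 z=2. PCs: A@2 B@0 C@1
Step 4: thread A executes A3 (x = x * 2). Shared: x=8 y=0 z=2. PCs: A@3 B@0 C@1
Step 5: thread B executes B1 (x = x - 2). Shared: x=6 y=0 z=2. PCs: A@3 B@1 C@1
Step 6: thread C executes C2 (y = y - 3). Shared: x=6 y=-3 z=2. PCs: A@3 B@1 C@2
Step 7: thread B executes B2 (z = z + 1). Shared: x=6 y=-3 z=3. PCs: A@3 B@2 C@2
Step 8: thread B executes B3 (x = x + 2). Shared: x=8 y=-3 z=3. PCs: A@3 B@3 C@2
Step 9: thread B executes B4 (z = x). Shared: x=8 y=-3 z=8. PCs: A@3 B@4 C@2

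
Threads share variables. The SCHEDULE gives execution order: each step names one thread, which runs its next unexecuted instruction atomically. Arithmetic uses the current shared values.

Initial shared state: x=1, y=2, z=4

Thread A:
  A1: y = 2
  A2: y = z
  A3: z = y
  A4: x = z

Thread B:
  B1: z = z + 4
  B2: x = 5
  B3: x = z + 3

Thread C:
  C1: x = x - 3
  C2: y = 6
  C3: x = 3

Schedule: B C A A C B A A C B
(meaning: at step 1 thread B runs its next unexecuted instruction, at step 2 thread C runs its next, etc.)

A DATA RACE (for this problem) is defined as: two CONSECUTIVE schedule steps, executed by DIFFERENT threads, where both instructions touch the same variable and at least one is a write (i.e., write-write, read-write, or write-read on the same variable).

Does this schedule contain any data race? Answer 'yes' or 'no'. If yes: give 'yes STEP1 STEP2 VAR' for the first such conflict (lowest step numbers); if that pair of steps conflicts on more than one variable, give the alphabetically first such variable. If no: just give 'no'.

Steps 1,2: B(r=z,w=z) vs C(r=x,w=x). No conflict.
Steps 2,3: C(r=x,w=x) vs A(r=-,w=y). No conflict.
Steps 3,4: same thread (A). No race.
Steps 4,5: A(y = z) vs C(y = 6). RACE on y (W-W).
Steps 5,6: C(r=-,w=y) vs B(r=-,w=x). No conflict.
Steps 6,7: B(r=-,w=x) vs A(r=y,w=z). No conflict.
Steps 7,8: same thread (A). No race.
Steps 8,9: A(x = z) vs C(x = 3). RACE on x (W-W).
Steps 9,10: C(x = 3) vs B(x = z + 3). RACE on x (W-W).
First conflict at steps 4,5.

Answer: yes 4 5 y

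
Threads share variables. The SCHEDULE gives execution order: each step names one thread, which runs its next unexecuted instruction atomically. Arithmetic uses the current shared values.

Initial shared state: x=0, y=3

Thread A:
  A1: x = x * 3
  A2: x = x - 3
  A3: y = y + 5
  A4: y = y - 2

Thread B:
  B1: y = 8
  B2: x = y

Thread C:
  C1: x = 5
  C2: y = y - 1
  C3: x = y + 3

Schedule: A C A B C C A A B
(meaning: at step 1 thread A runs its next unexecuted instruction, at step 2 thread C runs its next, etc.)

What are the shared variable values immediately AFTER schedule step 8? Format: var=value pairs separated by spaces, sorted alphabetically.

Step 1: thread A executes A1 (x = x * 3). Shared: x=0 y=3. PCs: A@1 B@0 C@0
Step 2: thread C executes C1 (x = 5). Shared: x=5 y=3. PCs: A@1 B@0 C@1
Step 3: thread A executes A2 (x = x - 3). Shared: x=2 y=3. PCs: A@2 B@0 C@1
Step 4: thread B executes B1 (y = 8). Shared: x=2 y=8. PCs: A@2 B@1 C@1
Step 5: thread C executes C2 (y = y - 1). Shared: x=2 y=7. PCs: A@2 B@1 C@2
Step 6: thread C executes C3 (x = y + 3). Shared: x=10 y=7. PCs: A@2 B@1 C@3
Step 7: thread A executes A3 (y = y + 5). Shared: x=10 y=12. PCs: A@3 B@1 C@3
Step 8: thread A executes A4 (y = y - 2). Shared: x=10 y=10. PCs: A@4 B@1 C@3

Answer: x=10 y=10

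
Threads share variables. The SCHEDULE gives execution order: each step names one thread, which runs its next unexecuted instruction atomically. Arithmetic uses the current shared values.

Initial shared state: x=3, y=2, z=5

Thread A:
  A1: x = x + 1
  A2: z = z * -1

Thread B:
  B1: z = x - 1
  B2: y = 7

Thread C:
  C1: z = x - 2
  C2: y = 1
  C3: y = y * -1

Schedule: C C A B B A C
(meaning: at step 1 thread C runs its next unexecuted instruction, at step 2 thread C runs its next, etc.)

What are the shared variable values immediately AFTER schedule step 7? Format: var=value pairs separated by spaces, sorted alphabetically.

Step 1: thread C executes C1 (z = x - 2). Shared: x=3 y=2 z=1. PCs: A@0 B@0 C@1
Step 2: thread C executes C2 (y = 1). Shared: x=3 y=1 z=1. PCs: A@0 B@0 C@2
Step 3: thread A executes A1 (x = x + 1). Shared: x=4 y=1 z=1. PCs: A@1 B@0 C@2
Step 4: thread B executes B1 (z = x - 1). Shared: x=4 y=1 z=3. PCs: A@1 B@1 C@2
Step 5: thread B executes B2 (y = 7). Shared: x=4 y=7 z=3. PCs: A@1 B@2 C@2
Step 6: thread A executes A2 (z = z * -1). Shared: x=4 y=7 z=-3. PCs: A@2 B@2 C@2
Step 7: thread C executes C3 (y = y * -1). Shared: x=4 y=-7 z=-3. PCs: A@2 B@2 C@3

Answer: x=4 y=-7 z=-3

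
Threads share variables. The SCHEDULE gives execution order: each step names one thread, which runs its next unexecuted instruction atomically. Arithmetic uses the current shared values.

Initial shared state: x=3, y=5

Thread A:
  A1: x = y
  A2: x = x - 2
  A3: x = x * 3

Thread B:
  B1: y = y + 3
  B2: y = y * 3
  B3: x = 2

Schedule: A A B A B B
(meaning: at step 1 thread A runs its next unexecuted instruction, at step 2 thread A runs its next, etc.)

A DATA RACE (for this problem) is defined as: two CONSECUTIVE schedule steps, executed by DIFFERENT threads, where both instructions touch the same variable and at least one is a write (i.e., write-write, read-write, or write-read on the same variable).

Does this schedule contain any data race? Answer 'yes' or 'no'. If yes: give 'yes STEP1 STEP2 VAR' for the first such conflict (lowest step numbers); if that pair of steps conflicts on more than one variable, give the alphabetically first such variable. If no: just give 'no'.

Answer: no

Derivation:
Steps 1,2: same thread (A). No race.
Steps 2,3: A(r=x,w=x) vs B(r=y,w=y). No conflict.
Steps 3,4: B(r=y,w=y) vs A(r=x,w=x). No conflict.
Steps 4,5: A(r=x,w=x) vs B(r=y,w=y). No conflict.
Steps 5,6: same thread (B). No race.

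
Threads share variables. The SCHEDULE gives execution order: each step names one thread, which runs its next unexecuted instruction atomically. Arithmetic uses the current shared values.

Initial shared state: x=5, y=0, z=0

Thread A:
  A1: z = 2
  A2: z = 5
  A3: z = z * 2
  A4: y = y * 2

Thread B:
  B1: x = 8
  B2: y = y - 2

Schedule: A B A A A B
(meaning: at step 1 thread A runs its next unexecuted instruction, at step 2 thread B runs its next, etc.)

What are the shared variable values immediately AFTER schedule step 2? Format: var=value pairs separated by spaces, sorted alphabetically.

Step 1: thread A executes A1 (z = 2). Shared: x=5 y=0 z=2. PCs: A@1 B@0
Step 2: thread B executes B1 (x = 8). Shared: x=8 y=0 z=2. PCs: A@1 B@1

Answer: x=8 y=0 z=2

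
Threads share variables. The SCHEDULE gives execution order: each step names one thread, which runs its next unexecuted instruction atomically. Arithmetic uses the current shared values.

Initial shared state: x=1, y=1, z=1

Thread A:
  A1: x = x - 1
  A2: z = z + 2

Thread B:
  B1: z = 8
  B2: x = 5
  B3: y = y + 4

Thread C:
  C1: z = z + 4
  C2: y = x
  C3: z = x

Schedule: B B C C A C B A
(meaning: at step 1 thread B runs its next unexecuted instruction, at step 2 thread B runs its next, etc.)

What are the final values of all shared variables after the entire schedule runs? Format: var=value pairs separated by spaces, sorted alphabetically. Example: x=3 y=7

Answer: x=4 y=9 z=6

Derivation:
Step 1: thread B executes B1 (z = 8). Shared: x=1 y=1 z=8. PCs: A@0 B@1 C@0
Step 2: thread B executes B2 (x = 5). Shared: x=5 y=1 z=8. PCs: A@0 B@2 C@0
Step 3: thread C executes C1 (z = z + 4). Shared: x=5 y=1 z=12. PCs: A@0 B@2 C@1
Step 4: thread C executes C2 (y = x). Shared: x=5 y=5 z=12. PCs: A@0 B@2 C@2
Step 5: thread A executes A1 (x = x - 1). Shared: x=4 y=5 z=12. PCs: A@1 B@2 C@2
Step 6: thread C executes C3 (z = x). Shared: x=4 y=5 z=4. PCs: A@1 B@2 C@3
Step 7: thread B executes B3 (y = y + 4). Shared: x=4 y=9 z=4. PCs: A@1 B@3 C@3
Step 8: thread A executes A2 (z = z + 2). Shared: x=4 y=9 z=6. PCs: A@2 B@3 C@3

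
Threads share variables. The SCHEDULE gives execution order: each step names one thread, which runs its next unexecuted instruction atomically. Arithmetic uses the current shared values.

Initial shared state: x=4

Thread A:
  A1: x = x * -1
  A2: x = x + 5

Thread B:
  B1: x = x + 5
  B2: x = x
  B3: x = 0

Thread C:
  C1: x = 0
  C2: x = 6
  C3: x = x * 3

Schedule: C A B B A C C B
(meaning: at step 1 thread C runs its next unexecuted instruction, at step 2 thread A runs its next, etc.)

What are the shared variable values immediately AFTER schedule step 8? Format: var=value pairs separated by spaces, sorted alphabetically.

Answer: x=0

Derivation:
Step 1: thread C executes C1 (x = 0). Shared: x=0. PCs: A@0 B@0 C@1
Step 2: thread A executes A1 (x = x * -1). Shared: x=0. PCs: A@1 B@0 C@1
Step 3: thread B executes B1 (x = x + 5). Shared: x=5. PCs: A@1 B@1 C@1
Step 4: thread B executes B2 (x = x). Shared: x=5. PCs: A@1 B@2 C@1
Step 5: thread A executes A2 (x = x + 5). Shared: x=10. PCs: A@2 B@2 C@1
Step 6: thread C executes C2 (x = 6). Shared: x=6. PCs: A@2 B@2 C@2
Step 7: thread C executes C3 (x = x * 3). Shared: x=18. PCs: A@2 B@2 C@3
Step 8: thread B executes B3 (x = 0). Shared: x=0. PCs: A@2 B@3 C@3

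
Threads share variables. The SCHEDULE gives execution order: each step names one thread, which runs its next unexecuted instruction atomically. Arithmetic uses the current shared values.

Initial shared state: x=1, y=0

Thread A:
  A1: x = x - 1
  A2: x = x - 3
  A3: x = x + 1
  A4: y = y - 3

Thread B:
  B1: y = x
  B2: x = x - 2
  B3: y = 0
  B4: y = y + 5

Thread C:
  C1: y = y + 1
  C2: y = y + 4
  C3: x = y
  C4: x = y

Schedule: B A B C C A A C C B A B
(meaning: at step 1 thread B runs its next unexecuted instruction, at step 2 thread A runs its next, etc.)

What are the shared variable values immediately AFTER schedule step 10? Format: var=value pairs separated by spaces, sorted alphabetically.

Answer: x=6 y=0

Derivation:
Step 1: thread B executes B1 (y = x). Shared: x=1 y=1. PCs: A@0 B@1 C@0
Step 2: thread A executes A1 (x = x - 1). Shared: x=0 y=1. PCs: A@1 B@1 C@0
Step 3: thread B executes B2 (x = x - 2). Shared: x=-2 y=1. PCs: A@1 B@2 C@0
Step 4: thread C executes C1 (y = y + 1). Shared: x=-2 y=2. PCs: A@1 B@2 C@1
Step 5: thread C executes C2 (y = y + 4). Shared: x=-2 y=6. PCs: A@1 B@2 C@2
Step 6: thread A executes A2 (x = x - 3). Shared: x=-5 y=6. PCs: A@2 B@2 C@2
Step 7: thread A executes A3 (x = x + 1). Shared: x=-4 y=6. PCs: A@3 B@2 C@2
Step 8: thread C executes C3 (x = y). Shared: x=6 y=6. PCs: A@3 B@2 C@3
Step 9: thread C executes C4 (x = y). Shared: x=6 y=6. PCs: A@3 B@2 C@4
Step 10: thread B executes B3 (y = 0). Shared: x=6 y=0. PCs: A@3 B@3 C@4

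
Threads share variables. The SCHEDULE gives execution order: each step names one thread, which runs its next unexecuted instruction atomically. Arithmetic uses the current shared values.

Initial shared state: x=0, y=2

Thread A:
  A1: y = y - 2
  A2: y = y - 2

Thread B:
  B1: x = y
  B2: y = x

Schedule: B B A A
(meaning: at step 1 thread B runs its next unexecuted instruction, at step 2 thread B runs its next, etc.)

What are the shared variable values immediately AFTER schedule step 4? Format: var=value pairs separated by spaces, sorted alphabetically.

Step 1: thread B executes B1 (x = y). Shared: x=2 y=2. PCs: A@0 B@1
Step 2: thread B executes B2 (y = x). Shared: x=2 y=2. PCs: A@0 B@2
Step 3: thread A executes A1 (y = y - 2). Shared: x=2 y=0. PCs: A@1 B@2
Step 4: thread A executes A2 (y = y - 2). Shared: x=2 y=-2. PCs: A@2 B@2

Answer: x=2 y=-2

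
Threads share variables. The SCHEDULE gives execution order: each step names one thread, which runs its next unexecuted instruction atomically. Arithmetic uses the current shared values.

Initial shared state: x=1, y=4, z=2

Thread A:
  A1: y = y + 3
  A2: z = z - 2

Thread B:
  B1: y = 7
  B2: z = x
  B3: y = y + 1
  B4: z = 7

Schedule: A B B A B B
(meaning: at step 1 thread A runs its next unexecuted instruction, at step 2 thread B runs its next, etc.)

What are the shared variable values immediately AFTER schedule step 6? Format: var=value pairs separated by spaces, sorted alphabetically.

Step 1: thread A executes A1 (y = y + 3). Shared: x=1 y=7 z=2. PCs: A@1 B@0
Step 2: thread B executes B1 (y = 7). Shared: x=1 y=7 z=2. PCs: A@1 B@1
Step 3: thread B executes B2 (z = x). Shared: x=1 y=7 z=1. PCs: A@1 B@2
Step 4: thread A executes A2 (z = z - 2). Shared: x=1 y=7 z=-1. PCs: A@2 B@2
Step 5: thread B executes B3 (y = y + 1). Shared: x=1 y=8 z=-1. PCs: A@2 B@3
Step 6: thread B executes B4 (z = 7). Shared: x=1 y=8 z=7. PCs: A@2 B@4

Answer: x=1 y=8 z=7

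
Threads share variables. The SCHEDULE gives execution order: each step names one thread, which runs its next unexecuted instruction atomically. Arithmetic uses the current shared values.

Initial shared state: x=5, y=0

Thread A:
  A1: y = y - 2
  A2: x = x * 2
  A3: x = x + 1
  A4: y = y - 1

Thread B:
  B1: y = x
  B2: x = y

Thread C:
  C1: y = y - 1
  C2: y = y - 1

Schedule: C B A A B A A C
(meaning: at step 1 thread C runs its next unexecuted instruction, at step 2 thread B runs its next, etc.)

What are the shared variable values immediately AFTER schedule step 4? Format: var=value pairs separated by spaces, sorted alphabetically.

Answer: x=10 y=3

Derivation:
Step 1: thread C executes C1 (y = y - 1). Shared: x=5 y=-1. PCs: A@0 B@0 C@1
Step 2: thread B executes B1 (y = x). Shared: x=5 y=5. PCs: A@0 B@1 C@1
Step 3: thread A executes A1 (y = y - 2). Shared: x=5 y=3. PCs: A@1 B@1 C@1
Step 4: thread A executes A2 (x = x * 2). Shared: x=10 y=3. PCs: A@2 B@1 C@1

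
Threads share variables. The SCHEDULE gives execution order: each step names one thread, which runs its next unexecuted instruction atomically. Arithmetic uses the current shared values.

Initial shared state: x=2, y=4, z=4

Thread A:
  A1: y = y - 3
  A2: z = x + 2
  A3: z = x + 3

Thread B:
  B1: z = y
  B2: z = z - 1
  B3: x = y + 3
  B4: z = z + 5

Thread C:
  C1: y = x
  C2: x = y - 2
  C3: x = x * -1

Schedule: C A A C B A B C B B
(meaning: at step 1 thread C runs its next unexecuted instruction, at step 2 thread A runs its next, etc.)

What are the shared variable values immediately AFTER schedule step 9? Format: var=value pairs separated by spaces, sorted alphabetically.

Step 1: thread C executes C1 (y = x). Shared: x=2 y=2 z=4. PCs: A@0 B@0 C@1
Step 2: thread A executes A1 (y = y - 3). Shared: x=2 y=-1 z=4. PCs: A@1 B@0 C@1
Step 3: thread A executes A2 (z = x + 2). Shared: x=2 y=-1 z=4. PCs: A@2 B@0 C@1
Step 4: thread C executes C2 (x = y - 2). Shared: x=-3 y=-1 z=4. PCs: A@2 B@0 C@2
Step 5: thread B executes B1 (z = y). Shared: x=-3 y=-1 z=-1. PCs: A@2 B@1 C@2
Step 6: thread A executes A3 (z = x + 3). Shared: x=-3 y=-1 z=0. PCs: A@3 B@1 C@2
Step 7: thread B executes B2 (z = z - 1). Shared: x=-3 y=-1 z=-1. PCs: A@3 B@2 C@2
Step 8: thread C executes C3 (x = x * -1). Shared: x=3 y=-1 z=-1. PCs: A@3 B@2 C@3
Step 9: thread B executes B3 (x = y + 3). Shared: x=2 y=-1 z=-1. PCs: A@3 B@3 C@3

Answer: x=2 y=-1 z=-1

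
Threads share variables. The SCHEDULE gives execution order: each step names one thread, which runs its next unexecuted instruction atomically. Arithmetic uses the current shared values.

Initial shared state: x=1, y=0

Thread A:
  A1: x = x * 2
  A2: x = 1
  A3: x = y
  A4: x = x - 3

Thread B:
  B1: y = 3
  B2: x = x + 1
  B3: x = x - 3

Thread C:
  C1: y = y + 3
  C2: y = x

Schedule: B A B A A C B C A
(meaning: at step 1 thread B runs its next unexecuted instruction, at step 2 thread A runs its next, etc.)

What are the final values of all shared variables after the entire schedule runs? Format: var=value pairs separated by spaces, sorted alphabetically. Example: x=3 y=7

Step 1: thread B executes B1 (y = 3). Shared: x=1 y=3. PCs: A@0 B@1 C@0
Step 2: thread A executes A1 (x = x * 2). Shared: x=2 y=3. PCs: A@1 B@1 C@0
Step 3: thread B executes B2 (x = x + 1). Shared: x=3 y=3. PCs: A@1 B@2 C@0
Step 4: thread A executes A2 (x = 1). Shared: x=1 y=3. PCs: A@2 B@2 C@0
Step 5: thread A executes A3 (x = y). Shared: x=3 y=3. PCs: A@3 B@2 C@0
Step 6: thread C executes C1 (y = y + 3). Shared: x=3 y=6. PCs: A@3 B@2 C@1
Step 7: thread B executes B3 (x = x - 3). Shared: x=0 y=6. PCs: A@3 B@3 C@1
Step 8: thread C executes C2 (y = x). Shared: x=0 y=0. PCs: A@3 B@3 C@2
Step 9: thread A executes A4 (x = x - 3). Shared: x=-3 y=0. PCs: A@4 B@3 C@2

Answer: x=-3 y=0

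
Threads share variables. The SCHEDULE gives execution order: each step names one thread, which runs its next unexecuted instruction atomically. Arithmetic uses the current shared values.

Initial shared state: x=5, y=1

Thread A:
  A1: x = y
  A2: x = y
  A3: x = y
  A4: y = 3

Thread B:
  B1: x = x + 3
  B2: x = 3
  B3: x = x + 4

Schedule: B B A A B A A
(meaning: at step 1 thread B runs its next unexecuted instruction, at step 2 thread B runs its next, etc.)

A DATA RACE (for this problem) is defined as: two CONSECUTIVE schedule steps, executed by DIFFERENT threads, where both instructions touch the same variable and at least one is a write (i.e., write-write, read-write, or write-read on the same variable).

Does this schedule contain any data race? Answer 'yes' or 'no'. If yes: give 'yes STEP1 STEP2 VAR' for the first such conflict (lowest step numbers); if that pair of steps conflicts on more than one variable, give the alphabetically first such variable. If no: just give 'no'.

Answer: yes 2 3 x

Derivation:
Steps 1,2: same thread (B). No race.
Steps 2,3: B(x = 3) vs A(x = y). RACE on x (W-W).
Steps 3,4: same thread (A). No race.
Steps 4,5: A(x = y) vs B(x = x + 4). RACE on x (W-W).
Steps 5,6: B(x = x + 4) vs A(x = y). RACE on x (W-W).
Steps 6,7: same thread (A). No race.
First conflict at steps 2,3.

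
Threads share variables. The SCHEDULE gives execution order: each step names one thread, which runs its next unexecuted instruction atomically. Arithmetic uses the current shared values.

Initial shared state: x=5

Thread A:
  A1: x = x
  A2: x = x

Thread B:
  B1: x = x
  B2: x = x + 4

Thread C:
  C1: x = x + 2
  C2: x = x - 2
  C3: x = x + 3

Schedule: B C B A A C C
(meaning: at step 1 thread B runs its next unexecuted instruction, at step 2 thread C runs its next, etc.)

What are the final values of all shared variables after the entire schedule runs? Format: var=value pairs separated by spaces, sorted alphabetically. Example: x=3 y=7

Answer: x=12

Derivation:
Step 1: thread B executes B1 (x = x). Shared: x=5. PCs: A@0 B@1 C@0
Step 2: thread C executes C1 (x = x + 2). Shared: x=7. PCs: A@0 B@1 C@1
Step 3: thread B executes B2 (x = x + 4). Shared: x=11. PCs: A@0 B@2 C@1
Step 4: thread A executes A1 (x = x). Shared: x=11. PCs: A@1 B@2 C@1
Step 5: thread A executes A2 (x = x). Shared: x=11. PCs: A@2 B@2 C@1
Step 6: thread C executes C2 (x = x - 2). Shared: x=9. PCs: A@2 B@2 C@2
Step 7: thread C executes C3 (x = x + 3). Shared: x=12. PCs: A@2 B@2 C@3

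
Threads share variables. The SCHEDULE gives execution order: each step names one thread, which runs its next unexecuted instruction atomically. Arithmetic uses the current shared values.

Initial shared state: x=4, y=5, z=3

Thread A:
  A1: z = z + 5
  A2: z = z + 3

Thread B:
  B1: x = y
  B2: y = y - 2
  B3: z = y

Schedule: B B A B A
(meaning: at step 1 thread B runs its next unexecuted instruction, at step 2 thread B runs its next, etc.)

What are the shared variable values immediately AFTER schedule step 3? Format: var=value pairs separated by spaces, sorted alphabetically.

Step 1: thread B executes B1 (x = y). Shared: x=5 y=5 z=3. PCs: A@0 B@1
Step 2: thread B executes B2 (y = y - 2). Shared: x=5 y=3 z=3. PCs: A@0 B@2
Step 3: thread A executes A1 (z = z + 5). Shared: x=5 y=3 z=8. PCs: A@1 B@2

Answer: x=5 y=3 z=8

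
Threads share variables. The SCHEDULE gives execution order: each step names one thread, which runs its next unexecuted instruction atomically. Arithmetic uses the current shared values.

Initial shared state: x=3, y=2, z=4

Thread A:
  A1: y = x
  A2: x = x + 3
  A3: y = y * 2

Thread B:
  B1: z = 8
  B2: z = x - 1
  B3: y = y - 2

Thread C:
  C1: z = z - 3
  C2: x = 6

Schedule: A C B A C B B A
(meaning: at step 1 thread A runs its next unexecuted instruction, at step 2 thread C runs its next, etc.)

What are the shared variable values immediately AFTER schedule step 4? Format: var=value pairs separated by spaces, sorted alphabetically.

Answer: x=6 y=3 z=8

Derivation:
Step 1: thread A executes A1 (y = x). Shared: x=3 y=3 z=4. PCs: A@1 B@0 C@0
Step 2: thread C executes C1 (z = z - 3). Shared: x=3 y=3 z=1. PCs: A@1 B@0 C@1
Step 3: thread B executes B1 (z = 8). Shared: x=3 y=3 z=8. PCs: A@1 B@1 C@1
Step 4: thread A executes A2 (x = x + 3). Shared: x=6 y=3 z=8. PCs: A@2 B@1 C@1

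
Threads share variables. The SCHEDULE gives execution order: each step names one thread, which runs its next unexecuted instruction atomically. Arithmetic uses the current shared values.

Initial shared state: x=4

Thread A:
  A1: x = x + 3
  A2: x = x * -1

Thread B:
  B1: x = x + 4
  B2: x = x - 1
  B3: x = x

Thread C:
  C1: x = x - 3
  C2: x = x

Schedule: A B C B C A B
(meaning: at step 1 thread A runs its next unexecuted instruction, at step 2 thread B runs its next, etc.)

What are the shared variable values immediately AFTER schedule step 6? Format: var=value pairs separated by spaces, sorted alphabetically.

Step 1: thread A executes A1 (x = x + 3). Shared: x=7. PCs: A@1 B@0 C@0
Step 2: thread B executes B1 (x = x + 4). Shared: x=11. PCs: A@1 B@1 C@0
Step 3: thread C executes C1 (x = x - 3). Shared: x=8. PCs: A@1 B@1 C@1
Step 4: thread B executes B2 (x = x - 1). Shared: x=7. PCs: A@1 B@2 C@1
Step 5: thread C executes C2 (x = x). Shared: x=7. PCs: A@1 B@2 C@2
Step 6: thread A executes A2 (x = x * -1). Shared: x=-7. PCs: A@2 B@2 C@2

Answer: x=-7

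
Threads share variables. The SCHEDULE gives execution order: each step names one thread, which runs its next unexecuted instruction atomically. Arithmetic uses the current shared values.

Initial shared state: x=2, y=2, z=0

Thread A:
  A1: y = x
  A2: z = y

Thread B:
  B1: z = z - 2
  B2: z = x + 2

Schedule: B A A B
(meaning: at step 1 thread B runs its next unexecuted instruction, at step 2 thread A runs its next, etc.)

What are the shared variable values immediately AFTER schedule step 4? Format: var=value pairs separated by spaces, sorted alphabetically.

Step 1: thread B executes B1 (z = z - 2). Shared: x=2 y=2 z=-2. PCs: A@0 B@1
Step 2: thread A executes A1 (y = x). Shared: x=2 y=2 z=-2. PCs: A@1 B@1
Step 3: thread A executes A2 (z = y). Shared: x=2 y=2 z=2. PCs: A@2 B@1
Step 4: thread B executes B2 (z = x + 2). Shared: x=2 y=2 z=4. PCs: A@2 B@2

Answer: x=2 y=2 z=4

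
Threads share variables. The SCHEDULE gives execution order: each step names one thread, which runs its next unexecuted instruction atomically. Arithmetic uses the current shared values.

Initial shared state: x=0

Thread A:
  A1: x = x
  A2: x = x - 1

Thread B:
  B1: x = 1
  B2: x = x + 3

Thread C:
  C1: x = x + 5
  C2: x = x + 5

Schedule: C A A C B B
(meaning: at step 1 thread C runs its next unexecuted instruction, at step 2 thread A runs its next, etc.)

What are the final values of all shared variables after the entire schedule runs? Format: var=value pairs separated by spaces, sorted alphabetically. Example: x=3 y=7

Step 1: thread C executes C1 (x = x + 5). Shared: x=5. PCs: A@0 B@0 C@1
Step 2: thread A executes A1 (x = x). Shared: x=5. PCs: A@1 B@0 C@1
Step 3: thread A executes A2 (x = x - 1). Shared: x=4. PCs: A@2 B@0 C@1
Step 4: thread C executes C2 (x = x + 5). Shared: x=9. PCs: A@2 B@0 C@2
Step 5: thread B executes B1 (x = 1). Shared: x=1. PCs: A@2 B@1 C@2
Step 6: thread B executes B2 (x = x + 3). Shared: x=4. PCs: A@2 B@2 C@2

Answer: x=4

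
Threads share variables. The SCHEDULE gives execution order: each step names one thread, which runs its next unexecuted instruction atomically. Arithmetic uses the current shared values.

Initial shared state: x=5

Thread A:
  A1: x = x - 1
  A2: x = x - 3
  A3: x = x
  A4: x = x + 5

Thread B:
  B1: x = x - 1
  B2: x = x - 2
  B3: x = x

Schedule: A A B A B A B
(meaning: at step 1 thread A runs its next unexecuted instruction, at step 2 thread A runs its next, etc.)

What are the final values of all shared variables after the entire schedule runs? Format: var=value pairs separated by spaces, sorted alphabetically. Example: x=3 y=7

Step 1: thread A executes A1 (x = x - 1). Shared: x=4. PCs: A@1 B@0
Step 2: thread A executes A2 (x = x - 3). Shared: x=1. PCs: A@2 B@0
Step 3: thread B executes B1 (x = x - 1). Shared: x=0. PCs: A@2 B@1
Step 4: thread A executes A3 (x = x). Shared: x=0. PCs: A@3 B@1
Step 5: thread B executes B2 (x = x - 2). Shared: x=-2. PCs: A@3 B@2
Step 6: thread A executes A4 (x = x + 5). Shared: x=3. PCs: A@4 B@2
Step 7: thread B executes B3 (x = x). Shared: x=3. PCs: A@4 B@3

Answer: x=3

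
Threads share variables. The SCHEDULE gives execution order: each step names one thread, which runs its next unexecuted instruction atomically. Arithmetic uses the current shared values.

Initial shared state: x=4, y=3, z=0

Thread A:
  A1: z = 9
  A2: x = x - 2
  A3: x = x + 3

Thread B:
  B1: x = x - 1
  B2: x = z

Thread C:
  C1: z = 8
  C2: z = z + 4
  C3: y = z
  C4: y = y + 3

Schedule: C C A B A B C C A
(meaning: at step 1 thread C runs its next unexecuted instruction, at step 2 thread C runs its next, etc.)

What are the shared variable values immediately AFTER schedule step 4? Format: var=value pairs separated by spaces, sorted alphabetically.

Answer: x=3 y=3 z=9

Derivation:
Step 1: thread C executes C1 (z = 8). Shared: x=4 y=3 z=8. PCs: A@0 B@0 C@1
Step 2: thread C executes C2 (z = z + 4). Shared: x=4 y=3 z=12. PCs: A@0 B@0 C@2
Step 3: thread A executes A1 (z = 9). Shared: x=4 y=3 z=9. PCs: A@1 B@0 C@2
Step 4: thread B executes B1 (x = x - 1). Shared: x=3 y=3 z=9. PCs: A@1 B@1 C@2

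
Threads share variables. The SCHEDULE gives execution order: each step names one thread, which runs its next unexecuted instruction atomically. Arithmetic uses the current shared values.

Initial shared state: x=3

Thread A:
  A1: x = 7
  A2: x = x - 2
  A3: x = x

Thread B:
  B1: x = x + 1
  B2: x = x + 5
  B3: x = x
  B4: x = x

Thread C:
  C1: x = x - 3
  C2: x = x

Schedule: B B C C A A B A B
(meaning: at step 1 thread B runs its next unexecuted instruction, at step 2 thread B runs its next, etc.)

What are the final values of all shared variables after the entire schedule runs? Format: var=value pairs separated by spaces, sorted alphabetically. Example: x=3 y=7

Step 1: thread B executes B1 (x = x + 1). Shared: x=4. PCs: A@0 B@1 C@0
Step 2: thread B executes B2 (x = x + 5). Shared: x=9. PCs: A@0 B@2 C@0
Step 3: thread C executes C1 (x = x - 3). Shared: x=6. PCs: A@0 B@2 C@1
Step 4: thread C executes C2 (x = x). Shared: x=6. PCs: A@0 B@2 C@2
Step 5: thread A executes A1 (x = 7). Shared: x=7. PCs: A@1 B@2 C@2
Step 6: thread A executes A2 (x = x - 2). Shared: x=5. PCs: A@2 B@2 C@2
Step 7: thread B executes B3 (x = x). Shared: x=5. PCs: A@2 B@3 C@2
Step 8: thread A executes A3 (x = x). Shared: x=5. PCs: A@3 B@3 C@2
Step 9: thread B executes B4 (x = x). Shared: x=5. PCs: A@3 B@4 C@2

Answer: x=5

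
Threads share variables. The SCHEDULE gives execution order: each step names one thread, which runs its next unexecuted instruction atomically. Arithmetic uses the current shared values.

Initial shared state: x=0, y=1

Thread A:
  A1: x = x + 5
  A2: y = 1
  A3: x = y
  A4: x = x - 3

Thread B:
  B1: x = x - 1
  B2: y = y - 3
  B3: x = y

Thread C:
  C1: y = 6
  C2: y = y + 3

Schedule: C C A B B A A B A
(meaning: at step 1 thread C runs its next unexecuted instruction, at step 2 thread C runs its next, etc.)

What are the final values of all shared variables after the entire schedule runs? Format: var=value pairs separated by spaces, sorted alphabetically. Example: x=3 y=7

Answer: x=-2 y=1

Derivation:
Step 1: thread C executes C1 (y = 6). Shared: x=0 y=6. PCs: A@0 B@0 C@1
Step 2: thread C executes C2 (y = y + 3). Shared: x=0 y=9. PCs: A@0 B@0 C@2
Step 3: thread A executes A1 (x = x + 5). Shared: x=5 y=9. PCs: A@1 B@0 C@2
Step 4: thread B executes B1 (x = x - 1). Shared: x=4 y=9. PCs: A@1 B@1 C@2
Step 5: thread B executes B2 (y = y - 3). Shared: x=4 y=6. PCs: A@1 B@2 C@2
Step 6: thread A executes A2 (y = 1). Shared: x=4 y=1. PCs: A@2 B@2 C@2
Step 7: thread A executes A3 (x = y). Shared: x=1 y=1. PCs: A@3 B@2 C@2
Step 8: thread B executes B3 (x = y). Shared: x=1 y=1. PCs: A@3 B@3 C@2
Step 9: thread A executes A4 (x = x - 3). Shared: x=-2 y=1. PCs: A@4 B@3 C@2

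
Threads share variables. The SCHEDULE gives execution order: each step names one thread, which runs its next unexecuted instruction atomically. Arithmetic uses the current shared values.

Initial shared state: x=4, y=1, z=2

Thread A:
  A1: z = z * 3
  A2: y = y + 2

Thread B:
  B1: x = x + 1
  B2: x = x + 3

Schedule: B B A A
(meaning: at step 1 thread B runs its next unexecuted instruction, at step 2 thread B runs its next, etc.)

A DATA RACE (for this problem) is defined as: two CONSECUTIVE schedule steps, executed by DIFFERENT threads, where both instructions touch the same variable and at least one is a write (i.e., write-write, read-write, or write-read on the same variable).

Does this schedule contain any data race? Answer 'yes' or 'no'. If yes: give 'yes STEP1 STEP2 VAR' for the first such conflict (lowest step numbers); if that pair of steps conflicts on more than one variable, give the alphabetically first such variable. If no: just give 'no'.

Answer: no

Derivation:
Steps 1,2: same thread (B). No race.
Steps 2,3: B(r=x,w=x) vs A(r=z,w=z). No conflict.
Steps 3,4: same thread (A). No race.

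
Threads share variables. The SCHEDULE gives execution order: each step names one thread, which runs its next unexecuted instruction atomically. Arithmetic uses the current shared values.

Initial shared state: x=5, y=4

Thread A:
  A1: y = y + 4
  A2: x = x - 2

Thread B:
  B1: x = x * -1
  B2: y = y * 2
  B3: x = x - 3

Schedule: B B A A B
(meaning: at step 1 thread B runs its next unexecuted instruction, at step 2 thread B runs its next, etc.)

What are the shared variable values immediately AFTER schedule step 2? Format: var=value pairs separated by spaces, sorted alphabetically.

Step 1: thread B executes B1 (x = x * -1). Shared: x=-5 y=4. PCs: A@0 B@1
Step 2: thread B executes B2 (y = y * 2). Shared: x=-5 y=8. PCs: A@0 B@2

Answer: x=-5 y=8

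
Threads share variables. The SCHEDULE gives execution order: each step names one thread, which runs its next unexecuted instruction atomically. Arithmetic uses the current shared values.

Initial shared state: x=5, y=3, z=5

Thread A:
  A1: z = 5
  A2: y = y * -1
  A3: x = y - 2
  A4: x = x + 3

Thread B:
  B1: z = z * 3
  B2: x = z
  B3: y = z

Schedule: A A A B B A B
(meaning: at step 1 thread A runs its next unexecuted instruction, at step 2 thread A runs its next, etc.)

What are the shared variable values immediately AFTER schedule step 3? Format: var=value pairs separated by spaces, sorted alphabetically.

Answer: x=-5 y=-3 z=5

Derivation:
Step 1: thread A executes A1 (z = 5). Shared: x=5 y=3 z=5. PCs: A@1 B@0
Step 2: thread A executes A2 (y = y * -1). Shared: x=5 y=-3 z=5. PCs: A@2 B@0
Step 3: thread A executes A3 (x = y - 2). Shared: x=-5 y=-3 z=5. PCs: A@3 B@0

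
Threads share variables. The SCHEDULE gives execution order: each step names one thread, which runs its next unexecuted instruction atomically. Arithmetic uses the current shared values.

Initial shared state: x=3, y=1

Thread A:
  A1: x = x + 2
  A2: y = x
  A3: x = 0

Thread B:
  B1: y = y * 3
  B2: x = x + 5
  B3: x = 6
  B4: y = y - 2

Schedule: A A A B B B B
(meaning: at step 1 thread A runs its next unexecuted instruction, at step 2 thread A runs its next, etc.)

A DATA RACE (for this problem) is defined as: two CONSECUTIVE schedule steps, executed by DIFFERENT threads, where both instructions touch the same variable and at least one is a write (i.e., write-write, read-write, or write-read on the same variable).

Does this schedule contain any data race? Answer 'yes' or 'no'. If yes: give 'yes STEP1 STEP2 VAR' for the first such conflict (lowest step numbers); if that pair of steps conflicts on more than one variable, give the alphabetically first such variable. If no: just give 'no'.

Answer: no

Derivation:
Steps 1,2: same thread (A). No race.
Steps 2,3: same thread (A). No race.
Steps 3,4: A(r=-,w=x) vs B(r=y,w=y). No conflict.
Steps 4,5: same thread (B). No race.
Steps 5,6: same thread (B). No race.
Steps 6,7: same thread (B). No race.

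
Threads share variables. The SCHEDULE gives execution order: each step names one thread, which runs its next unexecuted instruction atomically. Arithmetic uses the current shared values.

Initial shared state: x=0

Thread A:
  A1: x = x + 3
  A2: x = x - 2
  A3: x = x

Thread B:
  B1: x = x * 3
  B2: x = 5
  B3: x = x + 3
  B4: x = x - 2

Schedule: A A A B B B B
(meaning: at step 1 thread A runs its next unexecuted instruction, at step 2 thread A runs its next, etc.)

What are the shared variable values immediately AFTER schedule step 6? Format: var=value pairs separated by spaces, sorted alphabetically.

Step 1: thread A executes A1 (x = x + 3). Shared: x=3. PCs: A@1 B@0
Step 2: thread A executes A2 (x = x - 2). Shared: x=1. PCs: A@2 B@0
Step 3: thread A executes A3 (x = x). Shared: x=1. PCs: A@3 B@0
Step 4: thread B executes B1 (x = x * 3). Shared: x=3. PCs: A@3 B@1
Step 5: thread B executes B2 (x = 5). Shared: x=5. PCs: A@3 B@2
Step 6: thread B executes B3 (x = x + 3). Shared: x=8. PCs: A@3 B@3

Answer: x=8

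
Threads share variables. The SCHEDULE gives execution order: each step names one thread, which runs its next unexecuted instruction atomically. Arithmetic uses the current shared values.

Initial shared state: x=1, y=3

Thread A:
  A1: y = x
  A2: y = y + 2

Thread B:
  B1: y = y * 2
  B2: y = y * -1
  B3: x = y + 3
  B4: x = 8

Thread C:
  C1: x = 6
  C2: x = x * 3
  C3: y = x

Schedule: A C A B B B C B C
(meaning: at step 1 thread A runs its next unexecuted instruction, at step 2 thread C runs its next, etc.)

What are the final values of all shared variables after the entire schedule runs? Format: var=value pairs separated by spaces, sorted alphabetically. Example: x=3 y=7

Step 1: thread A executes A1 (y = x). Shared: x=1 y=1. PCs: A@1 B@0 C@0
Step 2: thread C executes C1 (x = 6). Shared: x=6 y=1. PCs: A@1 B@0 C@1
Step 3: thread A executes A2 (y = y + 2). Shared: x=6 y=3. PCs: A@2 B@0 C@1
Step 4: thread B executes B1 (y = y * 2). Shared: x=6 y=6. PCs: A@2 B@1 C@1
Step 5: thread B executes B2 (y = y * -1). Shared: x=6 y=-6. PCs: A@2 B@2 C@1
Step 6: thread B executes B3 (x = y + 3). Shared: x=-3 y=-6. PCs: A@2 B@3 C@1
Step 7: thread C executes C2 (x = x * 3). Shared: x=-9 y=-6. PCs: A@2 B@3 C@2
Step 8: thread B executes B4 (x = 8). Shared: x=8 y=-6. PCs: A@2 B@4 C@2
Step 9: thread C executes C3 (y = x). Shared: x=8 y=8. PCs: A@2 B@4 C@3

Answer: x=8 y=8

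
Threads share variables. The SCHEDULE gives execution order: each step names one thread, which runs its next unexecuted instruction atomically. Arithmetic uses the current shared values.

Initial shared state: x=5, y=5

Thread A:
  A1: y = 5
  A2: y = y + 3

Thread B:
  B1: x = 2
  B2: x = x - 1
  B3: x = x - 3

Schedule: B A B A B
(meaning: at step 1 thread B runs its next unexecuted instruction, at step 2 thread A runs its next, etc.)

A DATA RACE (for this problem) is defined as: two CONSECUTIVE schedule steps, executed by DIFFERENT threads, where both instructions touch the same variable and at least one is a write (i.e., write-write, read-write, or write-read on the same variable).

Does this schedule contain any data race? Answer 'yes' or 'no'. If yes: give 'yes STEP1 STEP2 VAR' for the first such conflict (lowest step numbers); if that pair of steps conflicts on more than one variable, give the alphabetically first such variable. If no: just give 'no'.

Steps 1,2: B(r=-,w=x) vs A(r=-,w=y). No conflict.
Steps 2,3: A(r=-,w=y) vs B(r=x,w=x). No conflict.
Steps 3,4: B(r=x,w=x) vs A(r=y,w=y). No conflict.
Steps 4,5: A(r=y,w=y) vs B(r=x,w=x). No conflict.

Answer: no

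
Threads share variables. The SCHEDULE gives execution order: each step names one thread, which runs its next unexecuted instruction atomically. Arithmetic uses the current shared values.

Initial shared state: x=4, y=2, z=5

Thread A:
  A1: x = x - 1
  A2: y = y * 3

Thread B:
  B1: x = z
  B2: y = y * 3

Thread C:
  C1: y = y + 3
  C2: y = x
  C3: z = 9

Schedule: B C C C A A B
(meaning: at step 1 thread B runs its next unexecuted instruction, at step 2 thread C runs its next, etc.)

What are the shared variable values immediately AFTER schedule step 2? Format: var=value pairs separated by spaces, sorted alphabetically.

Answer: x=5 y=5 z=5

Derivation:
Step 1: thread B executes B1 (x = z). Shared: x=5 y=2 z=5. PCs: A@0 B@1 C@0
Step 2: thread C executes C1 (y = y + 3). Shared: x=5 y=5 z=5. PCs: A@0 B@1 C@1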